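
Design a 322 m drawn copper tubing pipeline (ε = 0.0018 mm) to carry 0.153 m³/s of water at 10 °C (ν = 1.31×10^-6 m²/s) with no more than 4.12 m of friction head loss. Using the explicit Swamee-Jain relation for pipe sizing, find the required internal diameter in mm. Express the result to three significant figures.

D ≈ 292 mm

Swamee-Jain (Type III): D = 0.66·[ε^1.25·(LQ²/(gh_f))^4.75 + ν·Q^9.4·(L/(gh_f))^5.2]^0.04
LQ²/(gh_f) = 0.1865; L/(gh_f) = 7.967
Term 1 = ε^1.25·(…)^4.75 = 2.26×10^-11; Term 2 = ν·Q^9.4·(…)^5.2 = 1.38×10^-9
D = 0.66·(2.26×10^-11 + 1.38×10^-9)^0.04 = 0.2920 m = 292 mm
Check: V = 2.28 m/s, Re = 5.09×10^5, f = 0.01315, h_f = 3.86 m ≈ 4.12 m ✓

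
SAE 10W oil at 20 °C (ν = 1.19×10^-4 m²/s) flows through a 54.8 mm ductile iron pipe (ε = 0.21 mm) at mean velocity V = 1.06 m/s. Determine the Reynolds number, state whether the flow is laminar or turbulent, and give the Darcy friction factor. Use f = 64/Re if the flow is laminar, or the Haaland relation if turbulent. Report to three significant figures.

Re ≈ 488; laminar; f = 64/Re ≈ 0.131

Re = VD/ν = 1.060·0.0548/1.19×10^-4 = 488
Re < 2300 → laminar → f = 64/Re = 0.1311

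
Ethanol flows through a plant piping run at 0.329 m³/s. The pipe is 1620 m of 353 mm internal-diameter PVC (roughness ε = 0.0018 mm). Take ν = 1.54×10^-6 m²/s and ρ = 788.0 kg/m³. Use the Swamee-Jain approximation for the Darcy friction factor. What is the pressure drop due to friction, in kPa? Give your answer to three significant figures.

Δp ≈ 250 kPa

V = 4Q/(πD²) = 4·0.329/(π·0.353²) = 3.362 m/s
Re = VD/ν = 3.362·0.353/1.54×10^-6 = 7.71×10^5 → turbulent
ε/D = 0.0018/353 = 5.10×10^-6
Swamee-Jain: f = 0.01224
h_f = f(L/D)V²/(2g) = 0.01224·(1620/0.353)·3.362²/(2·9.81) = 32.36 m
Δp = ρg·h_f = 788.0·9.81·32.36 = 250.2 kPa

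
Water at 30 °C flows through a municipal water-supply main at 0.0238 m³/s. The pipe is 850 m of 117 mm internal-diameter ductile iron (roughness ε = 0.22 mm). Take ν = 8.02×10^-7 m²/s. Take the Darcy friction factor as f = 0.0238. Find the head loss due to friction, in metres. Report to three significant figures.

h_f ≈ 43.2 m

V = 4Q/(πD²) = 4·0.0238/(π·0.117²) = 2.214 m/s
h_f = f(L/D)V²/(2g) = 0.02380·(850/0.117)·2.214²/(2·9.81) = 43.19 m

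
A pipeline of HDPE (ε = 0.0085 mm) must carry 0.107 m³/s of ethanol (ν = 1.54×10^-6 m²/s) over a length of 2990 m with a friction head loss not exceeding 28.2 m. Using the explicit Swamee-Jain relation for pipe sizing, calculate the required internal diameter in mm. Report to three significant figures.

Swamee-Jain (Type III): D = 0.66·[ε^1.25·(LQ²/(gh_f))^4.75 + ν·Q^9.4·(L/(gh_f))^5.2]^0.04
LQ²/(gh_f) = 0.1237; L/(gh_f) = 10.81
Term 1 = ε^1.25·(…)^4.75 = 2.25×10^-11; Term 2 = ν·Q^9.4·(…)^5.2 = 2.75×10^-10
D = 0.66·(2.25×10^-11 + 2.75×10^-10)^0.04 = 0.2745 m = 274 mm
Check: V = 1.81 m/s, Re = 3.22×10^5, f = 0.01455, h_f = 26.4 m ≈ 28.2 m ✓

D ≈ 274 mm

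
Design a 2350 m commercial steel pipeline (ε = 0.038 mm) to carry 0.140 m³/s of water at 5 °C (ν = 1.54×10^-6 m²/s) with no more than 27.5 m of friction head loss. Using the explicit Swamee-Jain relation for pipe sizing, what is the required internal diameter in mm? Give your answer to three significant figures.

Swamee-Jain (Type III): D = 0.66·[ε^1.25·(LQ²/(gh_f))^4.75 + ν·Q^9.4·(L/(gh_f))^5.2]^0.04
LQ²/(gh_f) = 0.1707; L/(gh_f) = 8.711
Term 1 = ε^1.25·(…)^4.75 = 6.73×10^-10; Term 2 = ν·Q^9.4·(…)^5.2 = 1.12×10^-9
D = 0.66·(6.73×10^-10 + 1.12×10^-9)^0.04 = 0.2949 m = 295 mm
Check: V = 2.05 m/s, Re = 3.92×10^5, f = 0.01519, h_f = 25.9 m ≈ 27.5 m ✓

D ≈ 295 mm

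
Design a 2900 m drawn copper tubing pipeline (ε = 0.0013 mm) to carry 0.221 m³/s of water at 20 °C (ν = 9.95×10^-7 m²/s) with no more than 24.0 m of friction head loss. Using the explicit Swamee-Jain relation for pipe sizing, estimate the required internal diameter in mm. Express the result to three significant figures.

D ≈ 363 mm

Swamee-Jain (Type III): D = 0.66·[ε^1.25·(LQ²/(gh_f))^4.75 + ν·Q^9.4·(L/(gh_f))^5.2]^0.04
LQ²/(gh_f) = 0.6016; L/(gh_f) = 12.32
Term 1 = ε^1.25·(…)^4.75 = 3.93×10^-9; Term 2 = ν·Q^9.4·(…)^5.2 = 3.20×10^-7
D = 0.66·(3.93×10^-9 + 3.20×10^-7)^0.04 = 0.3631 m = 363 mm
Check: V = 2.13 m/s, Re = 7.79×10^5, f = 0.01219, h_f = 22.6 m ≈ 24.0 m ✓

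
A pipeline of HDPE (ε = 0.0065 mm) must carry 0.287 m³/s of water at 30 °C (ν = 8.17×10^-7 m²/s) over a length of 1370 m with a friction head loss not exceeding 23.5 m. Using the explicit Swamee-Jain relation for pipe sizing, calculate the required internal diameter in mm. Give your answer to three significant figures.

D ≈ 343 mm

Swamee-Jain (Type III): D = 0.66·[ε^1.25·(LQ²/(gh_f))^4.75 + ν·Q^9.4·(L/(gh_f))^5.2]^0.04
LQ²/(gh_f) = 0.4895; L/(gh_f) = 5.943
Term 1 = ε^1.25·(…)^4.75 = 1.10×10^-8; Term 2 = ν·Q^9.4·(…)^5.2 = 6.93×10^-8
D = 0.66·(1.10×10^-8 + 6.93×10^-8)^0.04 = 0.3434 m = 343 mm
Check: V = 3.10 m/s, Re = 1.30×10^6, f = 0.01163, h_f = 22.7 m ≈ 23.5 m ✓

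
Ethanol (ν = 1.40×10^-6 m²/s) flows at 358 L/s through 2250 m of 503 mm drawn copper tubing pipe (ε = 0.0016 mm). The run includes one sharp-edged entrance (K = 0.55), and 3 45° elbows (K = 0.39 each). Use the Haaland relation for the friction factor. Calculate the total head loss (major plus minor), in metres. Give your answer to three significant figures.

H_L ≈ 9.55 m

V = 4Q/(πD²) = 1.802 m/s; V²/2g = 0.1654 m
Re = 6.47×10^5, ε/D = 3.18×10^-6 → f = 0.01252 (Haaland)
Major: h_f = f(L/D)·V²/2g = 0.01252·4473·0.1654 = 9.266 m
Minor: ΣK = 1.72; h_m = ΣK·V²/2g = 0.2845 m
Total H_L = 9.266 + 0.2845 = 9.550 m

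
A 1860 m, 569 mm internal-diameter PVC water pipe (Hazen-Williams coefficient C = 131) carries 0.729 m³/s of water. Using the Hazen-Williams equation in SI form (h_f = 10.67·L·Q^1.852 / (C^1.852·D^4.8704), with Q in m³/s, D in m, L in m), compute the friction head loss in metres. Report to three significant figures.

h_f ≈ 20.7 m

h_f = 10.67·1860·0.729^1.852 / (131^1.852·0.569^4.8704) = 20.65 m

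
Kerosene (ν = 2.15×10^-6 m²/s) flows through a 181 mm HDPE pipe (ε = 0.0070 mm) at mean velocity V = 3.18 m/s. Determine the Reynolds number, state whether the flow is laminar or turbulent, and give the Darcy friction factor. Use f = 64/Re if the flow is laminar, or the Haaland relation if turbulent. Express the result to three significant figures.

Re ≈ 2.68×10^5; turbulent; f ≈ 0.0150

Re = VD/ν = 3.180·0.181/2.15×10^-6 = 2.68×10^5
Re > 4000 → turbulent; ε/D = 3.87×10^-5
Haaland: f = 0.01496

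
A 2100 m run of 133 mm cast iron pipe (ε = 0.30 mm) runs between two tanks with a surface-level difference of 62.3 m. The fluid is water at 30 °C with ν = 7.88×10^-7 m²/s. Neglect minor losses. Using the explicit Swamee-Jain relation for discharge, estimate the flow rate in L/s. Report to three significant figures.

Q ≈ 24.6 L/s

Swamee-Jain (Type II): Q = -0.965·√(gD⁵h_f/L)·ln[ε/(3.7D) + √(3.17ν²L/(gD³h_f))]
√(gD⁵h_f/L) = √(9.81·0.133⁵·62.3/2100) = 0.003480
ε/(3.7D) = 6.10×10^-4; √(3.17ν²L/(gD³h_f)) = 5.36×10^-5
Q = -0.965·0.003480·ln(6.633×10^-4) = 0.02458 m³/s
Check: V = 1.77 m/s, Re = 2.99×10^5, f = 0.02489, h_f = 62.7 m ≈ 62.3 m ✓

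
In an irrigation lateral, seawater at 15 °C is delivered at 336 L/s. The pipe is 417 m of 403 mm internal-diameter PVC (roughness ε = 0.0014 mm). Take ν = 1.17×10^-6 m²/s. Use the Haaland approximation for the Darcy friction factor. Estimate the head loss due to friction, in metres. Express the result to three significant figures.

V = 4Q/(πD²) = 4·0.336/(π·0.403²) = 2.634 m/s
Re = VD/ν = 2.634·0.403/1.17×10^-6 = 9.07×10^5 → turbulent
ε/D = 0.0014/403 = 3.47×10^-6
Haaland: f = 0.01183
h_f = f(L/D)V²/(2g) = 0.01183·(417/0.403)·2.634²/(2·9.81) = 4.330 m

h_f ≈ 4.33 m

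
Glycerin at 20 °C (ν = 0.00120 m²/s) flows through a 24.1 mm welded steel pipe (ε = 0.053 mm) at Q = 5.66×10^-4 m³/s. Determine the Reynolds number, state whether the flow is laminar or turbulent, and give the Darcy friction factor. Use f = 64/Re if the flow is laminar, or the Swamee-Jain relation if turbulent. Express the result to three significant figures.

Re ≈ 24.9; laminar; f = 64/Re ≈ 2.57

V = 4Q/(πD²) = 1.241 m/s
Re = VD/ν = 1.241·0.0241/0.00120 = 24.9
Re < 2300 → laminar → f = 64/Re = 2.568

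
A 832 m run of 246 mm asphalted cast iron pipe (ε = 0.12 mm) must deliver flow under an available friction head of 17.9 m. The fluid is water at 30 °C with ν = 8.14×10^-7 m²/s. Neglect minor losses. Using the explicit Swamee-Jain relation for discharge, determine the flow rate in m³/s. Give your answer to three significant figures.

Q ≈ 0.116 m³/s

Swamee-Jain (Type II): Q = -0.965·√(gD⁵h_f/L)·ln[ε/(3.7D) + √(3.17ν²L/(gD³h_f))]
√(gD⁵h_f/L) = √(9.81·0.246⁵·17.9/832) = 0.01379
ε/(3.7D) = 1.32×10^-4; √(3.17ν²L/(gD³h_f)) = 2.59×10^-5
Q = -0.965·0.01379·ln(1.577×10^-4) = 0.1165 m³/s
Check: V = 2.45 m/s, Re = 7.41×10^5, f = 0.01739, h_f = 18.0 m ≈ 17.9 m ✓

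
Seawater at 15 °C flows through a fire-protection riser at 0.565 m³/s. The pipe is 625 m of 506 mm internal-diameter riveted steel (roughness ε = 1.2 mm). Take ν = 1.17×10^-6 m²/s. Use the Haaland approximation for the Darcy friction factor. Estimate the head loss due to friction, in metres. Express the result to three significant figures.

h_f ≈ 12.3 m

V = 4Q/(πD²) = 4·0.565/(π·0.506²) = 2.810 m/s
Re = VD/ν = 2.810·0.506/1.17×10^-6 = 1.22×10^6 → turbulent
ε/D = 1.2/506 = 0.00237
Haaland: f = 0.02469
h_f = f(L/D)V²/(2g) = 0.02469·(625/0.506)·2.810²/(2·9.81) = 12.27 m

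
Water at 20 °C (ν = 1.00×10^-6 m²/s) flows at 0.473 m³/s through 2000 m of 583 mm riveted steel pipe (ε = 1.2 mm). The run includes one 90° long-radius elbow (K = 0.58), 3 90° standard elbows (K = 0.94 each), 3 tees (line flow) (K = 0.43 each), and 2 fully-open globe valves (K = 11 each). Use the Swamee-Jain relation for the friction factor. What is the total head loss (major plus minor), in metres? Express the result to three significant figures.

H_L ≈ 17.4 m

V = 4Q/(πD²) = 1.772 m/s; V²/2g = 0.1600 m
Re = 1.03×10^6, ε/D = 0.00206 → f = 0.02385 (Swamee-Jain)
Major: h_f = f(L/D)·V²/2g = 0.02385·3431·0.1600 = 13.09 m
Minor: ΣK = 26.7; h_m = ΣK·V²/2g = 4.271 m
Total H_L = 13.09 + 4.271 = 17.36 m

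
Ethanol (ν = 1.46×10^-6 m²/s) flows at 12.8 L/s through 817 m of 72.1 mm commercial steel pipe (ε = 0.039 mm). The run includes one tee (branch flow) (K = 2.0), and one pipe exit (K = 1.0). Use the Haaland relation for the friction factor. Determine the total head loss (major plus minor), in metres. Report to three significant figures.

V = 4Q/(πD²) = 3.135 m/s; V²/2g = 0.5010 m
Re = 1.55×10^5, ε/D = 5.41×10^-4 → f = 0.01929 (Haaland)
Major: h_f = f(L/D)·V²/2g = 0.01929·11331·0.5010 = 109.5 m
Minor: ΣK = 3.00; h_m = ΣK·V²/2g = 1.503 m
Total H_L = 109.5 + 1.503 = 111.0 m

H_L ≈ 111 m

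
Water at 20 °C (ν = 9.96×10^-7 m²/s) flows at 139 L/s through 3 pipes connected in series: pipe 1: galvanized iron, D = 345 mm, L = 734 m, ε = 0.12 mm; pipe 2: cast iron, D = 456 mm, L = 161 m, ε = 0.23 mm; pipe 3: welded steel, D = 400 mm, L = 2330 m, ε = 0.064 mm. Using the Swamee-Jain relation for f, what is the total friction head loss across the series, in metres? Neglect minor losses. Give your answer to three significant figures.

Pipe 1: V = 1.487 m/s, Re = 5.15×10^5, ε/D = 3.48×10^-4, f = 0.01671, h_1 = f(L/D)V²/2g = 4.006 m
Pipe 2: V = 0.8511 m/s, Re = 3.90×10^5, ε/D = 5.04×10^-4, f = 0.01805, h_2 = f(L/D)V²/2g = 0.2353 m
Pipe 3: V = 1.106 m/s, Re = 4.44×10^5, ε/D = 1.60×10^-4, f = 0.01530, h_3 = f(L/D)V²/2g = 5.557 m
Series → Q common, losses add: H = Σh = 9.798 m

H ≈ 9.80 m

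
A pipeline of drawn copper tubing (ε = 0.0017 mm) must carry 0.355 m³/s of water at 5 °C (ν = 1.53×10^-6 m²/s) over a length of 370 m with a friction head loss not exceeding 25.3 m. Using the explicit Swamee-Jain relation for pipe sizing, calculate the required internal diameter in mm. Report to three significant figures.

Swamee-Jain (Type III): D = 0.66·[ε^1.25·(LQ²/(gh_f))^4.75 + ν·Q^9.4·(L/(gh_f))^5.2]^0.04
LQ²/(gh_f) = 0.1879; L/(gh_f) = 1.491
Term 1 = ε^1.25·(…)^4.75 = 2.18×10^-11; Term 2 = ν·Q^9.4·(…)^5.2 = 7.22×10^-10
D = 0.66·(2.18×10^-11 + 7.22×10^-10)^0.04 = 0.2847 m = 285 mm
Check: V = 5.58 m/s, Re = 1.04×10^6, f = 0.01169, h_f = 24.1 m ≈ 25.3 m ✓

D ≈ 285 mm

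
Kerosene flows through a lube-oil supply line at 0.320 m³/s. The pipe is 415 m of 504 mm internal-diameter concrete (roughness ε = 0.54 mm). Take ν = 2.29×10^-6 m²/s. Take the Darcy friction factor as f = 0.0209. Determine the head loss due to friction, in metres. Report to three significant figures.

h_f ≈ 2.26 m

V = 4Q/(πD²) = 4·0.320/(π·0.504²) = 1.604 m/s
h_f = f(L/D)V²/(2g) = 0.02090·(415/0.504)·1.604²/(2·9.81) = 2.257 m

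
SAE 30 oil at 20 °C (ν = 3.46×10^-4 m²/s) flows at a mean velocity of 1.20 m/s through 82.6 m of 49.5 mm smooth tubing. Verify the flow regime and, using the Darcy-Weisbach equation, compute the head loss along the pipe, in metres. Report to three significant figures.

Re = VD/ν = 1.20·0.04950/3.46×10^-4 = 172 → laminar (Re < 2300)
f = 64/Re = 0.3728
h_f = f(L/D)V²/(2g) = 0.3728·(82.6/0.04950)·1.20²/(2·9.81) = 45.66 m

h_f ≈ 45.7 m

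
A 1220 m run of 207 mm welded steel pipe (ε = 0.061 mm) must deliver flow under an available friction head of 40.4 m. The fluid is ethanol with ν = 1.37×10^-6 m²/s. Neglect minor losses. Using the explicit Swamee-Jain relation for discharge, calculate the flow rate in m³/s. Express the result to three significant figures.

Q ≈ 0.0964 m³/s

Swamee-Jain (Type II): Q = -0.965·√(gD⁵h_f/L)·ln[ε/(3.7D) + √(3.17ν²L/(gD³h_f))]
√(gD⁵h_f/L) = √(9.81·0.207⁵·40.4/1220) = 0.01111
ε/(3.7D) = 7.96×10^-5; √(3.17ν²L/(gD³h_f)) = 4.54×10^-5
Q = -0.965·0.01111·ln(1.251×10^-4) = 0.09636 m³/s
Check: V = 2.86 m/s, Re = 4.33×10^5, f = 0.01650, h_f = 40.6 m ≈ 40.4 m ✓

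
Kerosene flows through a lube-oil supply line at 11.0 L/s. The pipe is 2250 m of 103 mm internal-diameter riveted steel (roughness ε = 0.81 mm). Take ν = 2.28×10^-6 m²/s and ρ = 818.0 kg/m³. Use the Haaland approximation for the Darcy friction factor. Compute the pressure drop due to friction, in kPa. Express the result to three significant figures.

V = 4Q/(πD²) = 4·0.0110/(π·0.103²) = 1.320 m/s
Re = VD/ν = 1.320·0.103/2.28×10^-6 = 5.96×10^4 → turbulent
ε/D = 0.81/103 = 0.00786
Haaland: f = 0.03614
h_f = f(L/D)V²/(2g) = 0.03614·(2250/0.103)·1.320²/(2·9.81) = 70.13 m
Δp = ρg·h_f = 818.0·9.81·70.13 = 562.8 kPa

Δp ≈ 563 kPa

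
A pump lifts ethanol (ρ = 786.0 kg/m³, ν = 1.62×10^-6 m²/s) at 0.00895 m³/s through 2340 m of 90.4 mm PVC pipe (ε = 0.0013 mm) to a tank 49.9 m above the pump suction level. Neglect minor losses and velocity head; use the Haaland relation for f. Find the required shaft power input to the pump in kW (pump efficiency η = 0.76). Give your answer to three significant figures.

P_shaft ≈ 8.92 kW

V = 4Q/(πD²) = 1.394 m/s; Re = 7.78×10^4; ε/D = 1.44×10^-5; f = 0.01884
h_f = f(L/D)V²/2g = 48.33 m
Total head H = z + h_f = 49.9 + 48.33 = 98.23 m
P_hyd = ρgQH = 786.0·9.81·0.00895·98.23 = 6.779 kW
P_shaft = P_hyd/η = 6.779/0.76 = 8.920 kW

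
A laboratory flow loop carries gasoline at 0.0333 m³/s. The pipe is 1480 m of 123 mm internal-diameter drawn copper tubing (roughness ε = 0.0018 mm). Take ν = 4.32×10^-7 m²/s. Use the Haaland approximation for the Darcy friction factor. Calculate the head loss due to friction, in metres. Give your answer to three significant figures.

h_f ≈ 59.1 m

V = 4Q/(πD²) = 4·0.0333/(π·0.123²) = 2.802 m/s
Re = VD/ν = 2.802·0.123/4.32×10^-7 = 7.98×10^5 → turbulent
ε/D = 0.0018/123 = 1.46×10^-5
Haaland: f = 0.01227
h_f = f(L/D)V²/(2g) = 0.01227·(1480/0.123)·2.802²/(2·9.81) = 59.10 m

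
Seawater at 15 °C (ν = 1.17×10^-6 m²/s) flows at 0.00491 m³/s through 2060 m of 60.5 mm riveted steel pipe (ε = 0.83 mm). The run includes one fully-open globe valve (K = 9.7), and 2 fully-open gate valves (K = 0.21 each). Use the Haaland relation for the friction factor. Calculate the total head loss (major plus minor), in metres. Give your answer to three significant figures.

V = 4Q/(πD²) = 1.708 m/s; V²/2g = 0.1487 m
Re = 8.83×10^4, ε/D = 0.0137 → f = 0.04292 (Haaland)
Major: h_f = f(L/D)·V²/2g = 0.04292·34050·0.1487 = 217.3 m
Minor: ΣK = 10.1; h_m = ΣK·V²/2g = 1.505 m
Total H_L = 217.3 + 1.505 = 218.8 m

H_L ≈ 219 m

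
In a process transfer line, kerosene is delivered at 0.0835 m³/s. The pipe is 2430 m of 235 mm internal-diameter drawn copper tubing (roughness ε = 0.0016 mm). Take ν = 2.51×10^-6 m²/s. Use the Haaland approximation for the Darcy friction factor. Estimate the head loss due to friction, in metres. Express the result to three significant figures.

V = 4Q/(πD²) = 4·0.0835/(π·0.235²) = 1.925 m/s
Re = VD/ν = 1.925·0.235/2.51×10^-6 = 1.80×10^5 → turbulent
ε/D = 0.0016/235 = 6.81×10^-6
Haaland: f = 0.01585
h_f = f(L/D)V²/(2g) = 0.01585·(2430/0.235)·1.925²/(2·9.81) = 30.97 m

h_f ≈ 31.0 m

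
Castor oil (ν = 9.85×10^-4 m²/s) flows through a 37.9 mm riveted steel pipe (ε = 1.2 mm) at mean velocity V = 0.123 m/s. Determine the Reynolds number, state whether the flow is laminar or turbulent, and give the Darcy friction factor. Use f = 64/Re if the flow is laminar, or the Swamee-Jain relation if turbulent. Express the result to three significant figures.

Re ≈ 4.73; laminar; f = 64/Re ≈ 13.5

Re = VD/ν = 0.1230·0.0379/9.85×10^-4 = 4.73
Re < 2300 → laminar → f = 64/Re = 13.52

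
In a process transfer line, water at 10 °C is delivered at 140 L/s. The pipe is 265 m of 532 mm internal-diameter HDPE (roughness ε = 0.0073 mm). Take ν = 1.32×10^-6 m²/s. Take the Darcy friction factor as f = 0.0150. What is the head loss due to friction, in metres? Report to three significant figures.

h_f ≈ 0.151 m

V = 4Q/(πD²) = 4·0.140/(π·0.532²) = 0.6298 m/s
h_f = f(L/D)V²/(2g) = 0.01500·(265/0.532)·0.6298²/(2·9.81) = 0.1511 m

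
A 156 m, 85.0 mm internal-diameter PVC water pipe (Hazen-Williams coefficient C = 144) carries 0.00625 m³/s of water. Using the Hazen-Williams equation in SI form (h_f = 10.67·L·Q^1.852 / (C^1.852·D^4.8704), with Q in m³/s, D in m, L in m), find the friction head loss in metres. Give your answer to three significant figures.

h_f ≈ 2.27 m

h_f = 10.67·156·0.00625^1.852 / (144^1.852·0.0850^4.8704) = 2.271 m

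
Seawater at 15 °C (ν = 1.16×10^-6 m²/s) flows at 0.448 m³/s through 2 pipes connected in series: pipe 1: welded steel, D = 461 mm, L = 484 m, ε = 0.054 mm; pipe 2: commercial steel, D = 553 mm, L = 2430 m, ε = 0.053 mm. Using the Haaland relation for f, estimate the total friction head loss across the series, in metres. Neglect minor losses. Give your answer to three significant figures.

H ≈ 15.6 m

Pipe 1: V = 2.684 m/s, Re = 1.07×10^6, ε/D = 1.17×10^-4, f = 0.01351, h_1 = f(L/D)V²/2g = 5.207 m
Pipe 2: V = 1.865 m/s, Re = 8.89×10^5, ε/D = 9.58×10^-5, f = 0.01340, h_2 = f(L/D)V²/2g = 10.44 m
Series → Q common, losses add: H = Σh = 15.65 m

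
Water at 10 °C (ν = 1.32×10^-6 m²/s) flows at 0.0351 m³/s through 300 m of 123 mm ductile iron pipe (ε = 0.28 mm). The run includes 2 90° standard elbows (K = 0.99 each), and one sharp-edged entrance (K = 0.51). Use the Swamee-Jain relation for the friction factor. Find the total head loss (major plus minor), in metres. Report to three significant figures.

V = 4Q/(πD²) = 2.954 m/s; V²/2g = 0.4447 m
Re = 2.75×10^5, ε/D = 0.00228 → f = 0.02500 (Swamee-Jain)
Major: h_f = f(L/D)·V²/2g = 0.02500·2439·0.4447 = 27.12 m
Minor: ΣK = 2.49; h_m = ΣK·V²/2g = 1.107 m
Total H_L = 27.12 + 1.107 = 28.23 m

H_L ≈ 28.2 m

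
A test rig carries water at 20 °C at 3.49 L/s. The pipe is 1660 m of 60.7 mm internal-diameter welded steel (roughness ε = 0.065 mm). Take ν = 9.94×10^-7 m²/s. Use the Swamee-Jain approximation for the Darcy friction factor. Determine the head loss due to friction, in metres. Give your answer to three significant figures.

V = 4Q/(πD²) = 4·0.00349/(π·0.0607²) = 1.206 m/s
Re = VD/ν = 1.206·0.0607/9.94×10^-7 = 7.36×10^4 → turbulent
ε/D = 0.065/60.7 = 0.00107
Swamee-Jain: f = 0.02328
h_f = f(L/D)V²/(2g) = 0.02328·(1660/0.0607)·1.206²/(2·9.81) = 47.20 m

h_f ≈ 47.2 m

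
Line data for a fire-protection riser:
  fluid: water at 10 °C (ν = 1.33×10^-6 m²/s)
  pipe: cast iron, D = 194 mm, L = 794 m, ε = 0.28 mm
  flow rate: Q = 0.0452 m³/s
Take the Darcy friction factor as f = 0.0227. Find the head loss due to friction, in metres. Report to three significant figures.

h_f ≈ 11.1 m

V = 4Q/(πD²) = 4·0.0452/(π·0.194²) = 1.529 m/s
h_f = f(L/D)V²/(2g) = 0.02270·(794/0.194)·1.529²/(2·9.81) = 11.07 m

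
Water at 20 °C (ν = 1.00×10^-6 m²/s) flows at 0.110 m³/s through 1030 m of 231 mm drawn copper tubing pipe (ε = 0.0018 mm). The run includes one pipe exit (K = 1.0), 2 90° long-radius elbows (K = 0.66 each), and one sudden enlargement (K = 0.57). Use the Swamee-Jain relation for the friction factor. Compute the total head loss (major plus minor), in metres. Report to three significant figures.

H_L ≈ 21.0 m

V = 4Q/(πD²) = 2.625 m/s; V²/2g = 0.3511 m
Re = 6.06×10^5, ε/D = 7.79×10^-6 → f = 0.01279 (Swamee-Jain)
Major: h_f = f(L/D)·V²/2g = 0.01279·4459·0.3511 = 20.03 m
Minor: ΣK = 2.89; h_m = ΣK·V²/2g = 1.015 m
Total H_L = 20.03 + 1.015 = 21.04 m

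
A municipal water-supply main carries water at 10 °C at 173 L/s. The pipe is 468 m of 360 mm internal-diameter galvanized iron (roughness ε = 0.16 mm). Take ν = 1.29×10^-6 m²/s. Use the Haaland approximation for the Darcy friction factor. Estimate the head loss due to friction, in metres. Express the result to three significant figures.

h_f ≈ 3.30 m

V = 4Q/(πD²) = 4·0.173/(π·0.360²) = 1.700 m/s
Re = VD/ν = 1.700·0.360/1.29×10^-6 = 4.74×10^5 → turbulent
ε/D = 0.16/360 = 4.44×10^-4
Haaland: f = 0.01726
h_f = f(L/D)V²/(2g) = 0.01726·(468/0.360)·1.700²/(2·9.81) = 3.303 m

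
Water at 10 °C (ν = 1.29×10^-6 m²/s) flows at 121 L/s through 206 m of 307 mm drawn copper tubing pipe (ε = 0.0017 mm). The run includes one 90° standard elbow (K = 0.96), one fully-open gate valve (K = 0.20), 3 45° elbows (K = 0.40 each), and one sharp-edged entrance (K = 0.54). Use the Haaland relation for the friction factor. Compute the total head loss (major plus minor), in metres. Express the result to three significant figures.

H_L ≈ 1.65 m

V = 4Q/(πD²) = 1.635 m/s; V²/2g = 0.1362 m
Re = 3.89×10^5, ε/D = 5.54×10^-6 → f = 0.01372 (Haaland)
Major: h_f = f(L/D)·V²/2g = 0.01372·671.0·0.1362 = 1.254 m
Minor: ΣK = 2.90; h_m = ΣK·V²/2g = 0.3949 m
Total H_L = 1.254 + 0.3949 = 1.649 m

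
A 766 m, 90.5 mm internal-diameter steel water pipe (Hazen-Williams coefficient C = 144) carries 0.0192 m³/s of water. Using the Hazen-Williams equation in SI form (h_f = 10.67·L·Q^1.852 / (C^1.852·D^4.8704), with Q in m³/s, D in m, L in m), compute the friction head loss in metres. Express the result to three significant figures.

h_f ≈ 65.7 m

h_f = 10.67·766·0.0192^1.852 / (144^1.852·0.0905^4.8704) = 65.66 m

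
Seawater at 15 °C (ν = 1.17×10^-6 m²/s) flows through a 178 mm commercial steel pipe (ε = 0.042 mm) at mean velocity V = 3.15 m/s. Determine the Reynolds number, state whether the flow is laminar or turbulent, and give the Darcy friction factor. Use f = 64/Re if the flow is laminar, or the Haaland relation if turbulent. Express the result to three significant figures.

Re = VD/ν = 3.150·0.178/1.17×10^-6 = 4.79×10^5
Re > 4000 → turbulent; ε/D = 2.36×10^-4
Haaland: f = 0.01567

Re ≈ 4.79×10^5; turbulent; f ≈ 0.0157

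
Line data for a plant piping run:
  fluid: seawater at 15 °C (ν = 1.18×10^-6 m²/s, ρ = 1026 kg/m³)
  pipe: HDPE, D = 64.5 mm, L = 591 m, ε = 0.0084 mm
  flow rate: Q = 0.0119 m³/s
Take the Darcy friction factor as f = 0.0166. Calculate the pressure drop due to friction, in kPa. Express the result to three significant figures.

V = 4Q/(πD²) = 4·0.0119/(π·0.0645²) = 3.642 m/s
h_f = f(L/D)V²/(2g) = 0.01660·(591/0.0645)·3.642²/(2·9.81) = 102.8 m
Δp = ρg·h_f = 1026·9.81·102.8 = 1035 kPa

Δp ≈ 1030 kPa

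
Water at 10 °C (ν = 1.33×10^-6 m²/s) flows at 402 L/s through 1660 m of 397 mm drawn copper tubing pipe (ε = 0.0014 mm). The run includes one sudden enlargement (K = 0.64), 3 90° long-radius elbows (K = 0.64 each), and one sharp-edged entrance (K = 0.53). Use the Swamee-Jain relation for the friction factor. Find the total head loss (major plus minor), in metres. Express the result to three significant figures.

H_L ≈ 28.1 m

V = 4Q/(πD²) = 3.248 m/s; V²/2g = 0.5375 m
Re = 9.69×10^5, ε/D = 3.53×10^-6 → f = 0.01176 (Swamee-Jain)
Major: h_f = f(L/D)·V²/2g = 0.01176·4181·0.5375 = 26.42 m
Minor: ΣK = 3.09; h_m = ΣK·V²/2g = 1.661 m
Total H_L = 26.42 + 1.661 = 28.08 m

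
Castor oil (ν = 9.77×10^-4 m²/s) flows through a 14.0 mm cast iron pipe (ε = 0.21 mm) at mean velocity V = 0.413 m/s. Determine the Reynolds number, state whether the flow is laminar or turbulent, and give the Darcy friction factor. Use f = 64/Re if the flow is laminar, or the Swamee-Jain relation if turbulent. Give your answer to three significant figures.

Re = VD/ν = 0.4130·0.0140/9.77×10^-4 = 5.92
Re < 2300 → laminar → f = 64/Re = 10.81

Re ≈ 5.92; laminar; f = 64/Re ≈ 10.8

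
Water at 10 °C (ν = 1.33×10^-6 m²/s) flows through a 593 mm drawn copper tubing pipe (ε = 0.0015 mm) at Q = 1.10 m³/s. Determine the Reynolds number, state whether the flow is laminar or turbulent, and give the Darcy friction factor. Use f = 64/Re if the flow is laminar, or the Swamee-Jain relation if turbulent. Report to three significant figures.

Re ≈ 1.78×10^6; turbulent; f ≈ 0.0107

V = 4Q/(πD²) = 3.983 m/s
Re = VD/ν = 3.983·0.593/1.33×10^-6 = 1.78×10^6
Re > 4000 → turbulent; ε/D = 2.53×10^-6
Swamee-Jain: f = 0.01065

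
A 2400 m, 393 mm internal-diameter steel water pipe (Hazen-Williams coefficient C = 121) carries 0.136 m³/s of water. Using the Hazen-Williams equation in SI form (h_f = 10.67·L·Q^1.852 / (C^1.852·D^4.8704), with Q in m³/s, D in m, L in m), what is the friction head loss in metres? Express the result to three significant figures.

h_f = 10.67·2400·0.136^1.852 / (121^1.852·0.393^4.8704) = 8.353 m

h_f ≈ 8.35 m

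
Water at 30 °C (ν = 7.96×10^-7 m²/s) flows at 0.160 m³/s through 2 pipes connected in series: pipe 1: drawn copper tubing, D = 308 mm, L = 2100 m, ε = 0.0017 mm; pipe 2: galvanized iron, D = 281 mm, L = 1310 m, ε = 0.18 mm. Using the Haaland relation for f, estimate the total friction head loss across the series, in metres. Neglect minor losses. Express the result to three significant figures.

Pipe 1: V = 2.147 m/s, Re = 8.31×10^5, ε/D = 5.52×10^-6, f = 0.01204, h_1 = f(L/D)V²/2g = 19.29 m
Pipe 2: V = 2.580 m/s, Re = 9.11×10^5, ε/D = 6.41×10^-4, f = 0.01811, h_2 = f(L/D)V²/2g = 28.64 m
Series → Q common, losses add: H = Σh = 47.93 m

H ≈ 47.9 m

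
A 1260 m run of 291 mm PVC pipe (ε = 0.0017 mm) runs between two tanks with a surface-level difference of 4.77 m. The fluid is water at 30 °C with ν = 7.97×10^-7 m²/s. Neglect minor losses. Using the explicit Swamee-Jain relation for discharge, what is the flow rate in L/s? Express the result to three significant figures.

Q ≈ 84.4 L/s

Swamee-Jain (Type II): Q = -0.965·√(gD⁵h_f/L)·ln[ε/(3.7D) + √(3.17ν²L/(gD³h_f))]
√(gD⁵h_f/L) = √(9.81·0.291⁵·4.77/1260) = 0.008803
ε/(3.7D) = 1.58×10^-6; √(3.17ν²L/(gD³h_f)) = 4.69×10^-5
Q = -0.965·0.008803·ln(4.849×10^-5) = 0.08439 m³/s
Check: V = 1.27 m/s, Re = 4.63×10^5, f = 0.01336, h_f = 4.75 m ≈ 4.77 m ✓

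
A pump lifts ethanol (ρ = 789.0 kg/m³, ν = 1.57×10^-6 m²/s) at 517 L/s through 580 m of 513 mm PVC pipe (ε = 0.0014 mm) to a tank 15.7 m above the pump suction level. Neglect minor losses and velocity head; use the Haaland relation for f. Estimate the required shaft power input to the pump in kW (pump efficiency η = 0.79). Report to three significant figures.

V = 4Q/(πD²) = 2.501 m/s; Re = 8.17×10^5; ε/D = 2.73×10^-6; f = 0.01203
h_f = f(L/D)V²/2g = 4.337 m
Total head H = z + h_f = 15.7 + 4.337 = 20.04 m
P_hyd = ρgQH = 789.0·9.81·0.517·20.04 = 80.18 kW
P_shaft = P_hyd/η = 80.18/0.79 = 101.5 kW

P_shaft ≈ 101 kW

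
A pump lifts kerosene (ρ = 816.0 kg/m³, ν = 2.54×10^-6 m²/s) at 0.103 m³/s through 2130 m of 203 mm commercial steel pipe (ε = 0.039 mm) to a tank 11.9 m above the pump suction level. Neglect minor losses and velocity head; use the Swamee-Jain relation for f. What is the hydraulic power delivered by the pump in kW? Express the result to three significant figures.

P_hyd ≈ 83.8 kW

V = 4Q/(πD²) = 3.182 m/s; Re = 2.54×10^5; ε/D = 1.92×10^-4; f = 0.01656
h_f = f(L/D)V²/2g = 89.71 m
Total head H = z + h_f = 11.9 + 89.71 = 101.6 m
P_hyd = ρgQH = 816.0·9.81·0.103·101.6 = 83.78 kW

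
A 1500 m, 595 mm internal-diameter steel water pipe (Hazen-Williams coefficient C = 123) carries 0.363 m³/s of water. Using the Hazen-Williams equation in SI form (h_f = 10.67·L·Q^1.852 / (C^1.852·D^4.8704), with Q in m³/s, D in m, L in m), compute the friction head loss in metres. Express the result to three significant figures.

h_f ≈ 4.14 m

h_f = 10.67·1500·0.363^1.852 / (123^1.852·0.595^4.8704) = 4.139 m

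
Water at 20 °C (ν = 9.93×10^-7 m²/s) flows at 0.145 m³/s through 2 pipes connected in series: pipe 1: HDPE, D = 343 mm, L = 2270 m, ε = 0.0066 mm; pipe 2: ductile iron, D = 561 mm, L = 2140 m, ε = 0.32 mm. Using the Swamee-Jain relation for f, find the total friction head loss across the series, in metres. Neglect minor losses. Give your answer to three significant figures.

H ≈ 12.2 m

Pipe 1: V = 1.569 m/s, Re = 5.42×10^5, ε/D = 1.92×10^-5, f = 0.01322, h_1 = f(L/D)V²/2g = 10.98 m
Pipe 2: V = 0.5866 m/s, Re = 3.31×10^5, ε/D = 5.70×10^-4, f = 0.01860, h_2 = f(L/D)V²/2g = 1.245 m
Series → Q common, losses add: H = Σh = 12.23 m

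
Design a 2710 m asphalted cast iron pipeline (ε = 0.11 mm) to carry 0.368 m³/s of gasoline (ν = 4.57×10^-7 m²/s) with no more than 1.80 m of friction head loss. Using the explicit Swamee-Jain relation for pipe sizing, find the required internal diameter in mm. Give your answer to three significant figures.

Swamee-Jain (Type III): D = 0.66·[ε^1.25·(LQ²/(gh_f))^4.75 + ν·Q^9.4·(L/(gh_f))^5.2]^0.04
LQ²/(gh_f) = 20.78; L/(gh_f) = 153.5
Term 1 = ε^1.25·(…)^4.75 = 20.5; Term 2 = ν·Q^9.4·(…)^5.2 = 8.84
D = 0.66·(20.5 + 8.84)^0.04 = 0.7555 m = 755 mm
Check: V = 0.821 m/s, Re = 1.36×10^6, f = 0.01386, h_f = 1.71 m ≈ 1.80 m ✓

D ≈ 755 mm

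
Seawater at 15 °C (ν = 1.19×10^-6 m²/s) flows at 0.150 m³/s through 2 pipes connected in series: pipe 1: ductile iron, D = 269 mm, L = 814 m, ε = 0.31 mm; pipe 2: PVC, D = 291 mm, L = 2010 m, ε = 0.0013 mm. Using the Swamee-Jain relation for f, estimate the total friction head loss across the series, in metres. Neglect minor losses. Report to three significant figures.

Pipe 1: V = 2.639 m/s, Re = 5.97×10^5, ε/D = 0.00115, f = 0.02090, h_1 = f(L/D)V²/2g = 22.45 m
Pipe 2: V = 2.255 m/s, Re = 5.52×10^5, ε/D = 4.47×10^-6, f = 0.01294, h_2 = f(L/D)V²/2g = 23.17 m
Series → Q common, losses add: H = Σh = 45.63 m

H ≈ 45.6 m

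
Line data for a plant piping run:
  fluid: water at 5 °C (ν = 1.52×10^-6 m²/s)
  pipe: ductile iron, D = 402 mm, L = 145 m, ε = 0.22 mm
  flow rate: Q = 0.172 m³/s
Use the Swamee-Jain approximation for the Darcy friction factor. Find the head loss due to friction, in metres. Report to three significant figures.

V = 4Q/(πD²) = 4·0.172/(π·0.402²) = 1.355 m/s
Re = VD/ν = 1.355·0.402/1.52×10^-6 = 3.58×10^5 → turbulent
ε/D = 0.22/402 = 5.47×10^-4
Swamee-Jain: f = 0.01839
h_f = f(L/D)V²/(2g) = 0.01839·(145/0.402)·1.355²/(2·9.81) = 0.6208 m

h_f ≈ 0.621 m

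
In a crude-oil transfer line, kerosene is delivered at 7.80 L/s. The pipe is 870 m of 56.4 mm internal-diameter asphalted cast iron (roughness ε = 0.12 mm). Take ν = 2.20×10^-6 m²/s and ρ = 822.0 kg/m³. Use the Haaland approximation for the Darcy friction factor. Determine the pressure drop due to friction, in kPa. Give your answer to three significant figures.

V = 4Q/(πD²) = 4·0.00780/(π·0.0564²) = 3.122 m/s
Re = VD/ν = 3.122·0.0564/2.20×10^-6 = 8.00×10^4 → turbulent
ε/D = 0.12/56.4 = 0.00213
Haaland: f = 0.02564
h_f = f(L/D)V²/(2g) = 0.02564·(870/0.0564)·3.122²/(2·9.81) = 196.5 m
Δp = ρg·h_f = 822.0·9.81·196.5 = 1585 kPa

Δp ≈ 1580 kPa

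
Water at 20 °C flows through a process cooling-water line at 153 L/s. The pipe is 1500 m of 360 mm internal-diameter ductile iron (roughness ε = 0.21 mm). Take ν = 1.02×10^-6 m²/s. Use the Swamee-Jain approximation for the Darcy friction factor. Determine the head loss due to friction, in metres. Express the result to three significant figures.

V = 4Q/(πD²) = 4·0.153/(π·0.360²) = 1.503 m/s
Re = VD/ν = 1.503·0.360/1.02×10^-6 = 5.31×10^5 → turbulent
ε/D = 0.21/360 = 5.83×10^-4
Swamee-Jain: f = 0.01823
h_f = f(L/D)V²/(2g) = 0.01823·(1500/0.360)·1.503²/(2·9.81) = 8.747 m

h_f ≈ 8.75 m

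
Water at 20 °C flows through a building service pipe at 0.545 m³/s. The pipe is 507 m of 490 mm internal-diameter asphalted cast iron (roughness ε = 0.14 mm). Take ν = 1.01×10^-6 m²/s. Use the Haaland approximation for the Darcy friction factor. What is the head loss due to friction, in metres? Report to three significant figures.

h_f ≈ 6.74 m

V = 4Q/(πD²) = 4·0.545/(π·0.490²) = 2.890 m/s
Re = VD/ν = 2.890·0.490/1.01×10^-6 = 1.40×10^6 → turbulent
ε/D = 0.14/490 = 2.86×10^-4
Haaland: f = 0.01529
h_f = f(L/D)V²/(2g) = 0.01529·(507/0.490)·2.890²/(2·9.81) = 6.736 m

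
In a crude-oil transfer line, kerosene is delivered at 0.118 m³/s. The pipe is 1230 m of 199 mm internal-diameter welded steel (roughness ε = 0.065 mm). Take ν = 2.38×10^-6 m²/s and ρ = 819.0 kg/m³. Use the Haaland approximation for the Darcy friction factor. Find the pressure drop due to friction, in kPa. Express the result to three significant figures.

Δp ≈ 616 kPa

V = 4Q/(πD²) = 4·0.118/(π·0.199²) = 3.794 m/s
Re = VD/ν = 3.794·0.199/2.38×10^-6 = 3.17×10^5 → turbulent
ε/D = 0.065/199 = 3.27×10^-4
Haaland: f = 0.01691
h_f = f(L/D)V²/(2g) = 0.01691·(1230/0.199)·3.794²/(2·9.81) = 76.66 m
Δp = ρg·h_f = 819.0·9.81·76.66 = 615.9 kPa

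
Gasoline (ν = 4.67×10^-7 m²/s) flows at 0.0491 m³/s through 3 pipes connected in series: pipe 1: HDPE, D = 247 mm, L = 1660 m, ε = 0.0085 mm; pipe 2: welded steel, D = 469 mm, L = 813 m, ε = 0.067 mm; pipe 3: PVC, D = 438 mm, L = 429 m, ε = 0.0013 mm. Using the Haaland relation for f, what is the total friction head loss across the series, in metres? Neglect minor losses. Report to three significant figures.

Pipe 1: V = 1.025 m/s, Re = 5.42×10^5, ε/D = 3.44×10^-5, f = 0.01332, h_1 = f(L/D)V²/2g = 4.789 m
Pipe 2: V = 0.2842 m/s, Re = 2.85×10^5, ε/D = 1.43×10^-4, f = 0.01570, h_2 = f(L/D)V²/2g = 0.1120 m
Pipe 3: V = 0.3259 m/s, Re = 3.06×10^5, ε/D = 2.97×10^-6, f = 0.01432, h_3 = f(L/D)V²/2g = 0.07590 m
Series → Q common, losses add: H = Σh = 4.977 m

H ≈ 4.98 m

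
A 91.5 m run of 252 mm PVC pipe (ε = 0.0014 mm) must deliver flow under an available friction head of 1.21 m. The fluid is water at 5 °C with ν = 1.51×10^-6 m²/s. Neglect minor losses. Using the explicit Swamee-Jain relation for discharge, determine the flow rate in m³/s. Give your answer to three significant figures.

Swamee-Jain (Type II): Q = -0.965·√(gD⁵h_f/L)·ln[ε/(3.7D) + √(3.17ν²L/(gD³h_f))]
√(gD⁵h_f/L) = √(9.81·0.252⁵·1.21/91.5) = 0.01148
ε/(3.7D) = 1.50×10^-6; √(3.17ν²L/(gD³h_f)) = 5.90×10^-5
Q = -0.965·0.01148·ln(6.051×10^-5) = 0.1076 m³/s
Check: V = 2.16 m/s, Re = 3.60×10^5, f = 0.01397, h_f = 1.20 m ≈ 1.21 m ✓

Q ≈ 0.108 m³/s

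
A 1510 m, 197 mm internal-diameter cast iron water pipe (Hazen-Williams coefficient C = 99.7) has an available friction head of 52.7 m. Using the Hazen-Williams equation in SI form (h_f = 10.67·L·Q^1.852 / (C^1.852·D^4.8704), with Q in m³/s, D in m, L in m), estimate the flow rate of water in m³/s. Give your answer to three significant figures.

Q ≈ 0.0633 m³/s

Rearranging: Q = [h_f·C^1.852·D^4.8704 / (10.67·L)]^(1/1.852)
Q = [52.7·99.7^1.852·0.197^4.8704 / (10.67·1510)]^0.540 = 0.06329 m³/s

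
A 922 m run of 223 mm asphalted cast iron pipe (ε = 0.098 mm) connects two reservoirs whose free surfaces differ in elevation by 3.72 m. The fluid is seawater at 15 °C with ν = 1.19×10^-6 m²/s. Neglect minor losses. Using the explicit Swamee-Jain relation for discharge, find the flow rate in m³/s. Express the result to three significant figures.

Swamee-Jain (Type II): Q = -0.965·√(gD⁵h_f/L)·ln[ε/(3.7D) + √(3.17ν²L/(gD³h_f))]
√(gD⁵h_f/L) = √(9.81·0.223⁵·3.72/922) = 0.004672
ε/(3.7D) = 1.19×10^-4; √(3.17ν²L/(gD³h_f)) = 1.01×10^-4
Q = -0.965·0.004672·ln(2.199×10^-4) = 0.03797 m³/s
Check: V = 0.972 m/s, Re = 1.82×10^5, f = 0.01878, h_f = 3.74 m ≈ 3.72 m ✓

Q ≈ 0.0380 m³/s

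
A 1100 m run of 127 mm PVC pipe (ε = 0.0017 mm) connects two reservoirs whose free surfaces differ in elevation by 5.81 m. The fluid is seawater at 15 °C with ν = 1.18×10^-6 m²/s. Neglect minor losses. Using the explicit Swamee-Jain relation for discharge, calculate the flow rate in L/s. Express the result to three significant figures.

Swamee-Jain (Type II): Q = -0.965·√(gD⁵h_f/L)·ln[ε/(3.7D) + √(3.17ν²L/(gD³h_f))]
√(gD⁵h_f/L) = √(9.81·0.127⁵·5.81/1100) = 0.001308
ε/(3.7D) = 3.62×10^-6; √(3.17ν²L/(gD³h_f)) = 2.04×10^-4
Q = -0.965·0.001308·ln(2.075×10^-4) = 0.01071 m³/s
Check: V = 0.845 m/s, Re = 9.10×10^4, f = 0.01830, h_f = 5.77 m ≈ 5.81 m ✓

Q ≈ 10.7 L/s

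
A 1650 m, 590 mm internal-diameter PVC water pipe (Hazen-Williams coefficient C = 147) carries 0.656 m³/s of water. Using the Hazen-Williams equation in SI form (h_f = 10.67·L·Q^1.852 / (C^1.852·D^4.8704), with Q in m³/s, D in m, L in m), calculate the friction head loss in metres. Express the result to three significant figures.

h_f = 10.67·1650·0.656^1.852 / (147^1.852·0.590^4.8704) = 10.20 m

h_f ≈ 10.2 m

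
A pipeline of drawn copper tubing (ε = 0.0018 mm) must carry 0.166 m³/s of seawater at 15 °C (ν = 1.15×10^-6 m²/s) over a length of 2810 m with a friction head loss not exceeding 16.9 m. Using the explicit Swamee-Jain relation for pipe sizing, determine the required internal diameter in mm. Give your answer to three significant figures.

D ≈ 350 mm

Swamee-Jain (Type III): D = 0.66·[ε^1.25·(LQ²/(gh_f))^4.75 + ν·Q^9.4·(L/(gh_f))^5.2]^0.04
LQ²/(gh_f) = 0.4671; L/(gh_f) = 16.95
Term 1 = ε^1.25·(…)^4.75 = 1.77×10^-9; Term 2 = ν·Q^9.4·(…)^5.2 = 1.32×10^-7
D = 0.66·(1.77×10^-9 + 1.32×10^-7)^0.04 = 0.3505 m = 350 mm
Check: V = 1.72 m/s, Re = 5.24×10^5, f = 0.01307, h_f = 15.8 m ≈ 16.9 m ✓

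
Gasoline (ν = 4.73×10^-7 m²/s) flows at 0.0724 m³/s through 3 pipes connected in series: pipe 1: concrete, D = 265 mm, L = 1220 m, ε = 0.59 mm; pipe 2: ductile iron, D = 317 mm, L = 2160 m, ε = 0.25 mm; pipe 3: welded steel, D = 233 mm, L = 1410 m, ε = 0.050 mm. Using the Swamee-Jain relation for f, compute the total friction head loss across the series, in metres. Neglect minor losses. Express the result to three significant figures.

H ≈ 28.9 m

Pipe 1: V = 1.313 m/s, Re = 7.35×10^5, ε/D = 0.00223, f = 0.02442, h_1 = f(L/D)V²/2g = 9.875 m
Pipe 2: V = 0.9173 m/s, Re = 6.15×10^5, ε/D = 7.89×10^-4, f = 0.01924, h_2 = f(L/D)V²/2g = 5.623 m
Pipe 3: V = 1.698 m/s, Re = 8.36×10^5, ε/D = 2.15×10^-4, f = 0.01508, h_3 = f(L/D)V²/2g = 13.41 m
Series → Q common, losses add: H = Σh = 28.91 m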